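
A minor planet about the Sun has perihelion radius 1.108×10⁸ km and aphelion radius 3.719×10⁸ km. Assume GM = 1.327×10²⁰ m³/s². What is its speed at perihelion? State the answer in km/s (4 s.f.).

v ≈ 42.96 km/s

Semi-major axis a = (r_p + r_a)/2 = 2.4135×10⁸ km = 2.414×10¹¹ m.
Vis-viva: v² = μ(2/r − 1/a) = 1.327×10²⁰ × (1.805×10⁻¹¹ − 4.143×10⁻¹²) = 1.845×10⁹ m²/s².
v = 42960 m/s = 42.96 km/s.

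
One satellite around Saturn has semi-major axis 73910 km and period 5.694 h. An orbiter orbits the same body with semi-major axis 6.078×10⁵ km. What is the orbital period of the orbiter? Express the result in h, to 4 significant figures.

Kepler's third law: T² ∝ a³, so T₂ = T₁ (a₂/a₁)^(3/2).
a₂/a₁ = 8.224, (a₂/a₁)^(3/2) = 23.58.
T₂ = 5.694 × 23.58 = 134.3 h.

T₂ ≈ 134.3 h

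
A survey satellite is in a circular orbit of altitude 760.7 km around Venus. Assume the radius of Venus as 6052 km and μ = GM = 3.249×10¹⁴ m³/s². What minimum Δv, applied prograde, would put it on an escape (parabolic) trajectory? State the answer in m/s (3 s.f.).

r = 6052 + 760.7 = 6812.7 km = 6.8127×10⁶ m.
Circular speed v_c = √(μ/r) = 6906 m/s.
Escape speed v_esc = √(2μ/r) = √2 × v_c = 9766 m/s.
Δv = v_esc − v_c = 2860 m/s.

Δv ≈ 2860 m/s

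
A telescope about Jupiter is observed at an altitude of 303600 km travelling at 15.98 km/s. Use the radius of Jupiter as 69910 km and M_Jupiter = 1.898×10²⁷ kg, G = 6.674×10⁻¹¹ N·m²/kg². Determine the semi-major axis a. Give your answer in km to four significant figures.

μ = GM = 6.674×10⁻¹¹ × 1.898×10²⁷ = 1.267×10¹⁷ m³/s².
r = 69910 + 303600 = 3.7351×10⁵ km = 3.735×10⁸ m.
Vis-viva rearranged: 1/a = 2/r − v²/μ = 5.355×10⁻⁹ − 2.016×10⁻⁹ = 3.339×10⁻⁹ m⁻¹.
a = 2.995×10⁸ m = 2.9952×10⁵ km.

a ≈ 2.995×10⁵ km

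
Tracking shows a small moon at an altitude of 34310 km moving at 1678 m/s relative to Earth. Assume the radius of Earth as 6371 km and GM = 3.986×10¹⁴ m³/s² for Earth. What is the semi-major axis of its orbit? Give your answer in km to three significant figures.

r = 6371 + 34310 = 40681 km = 4.068×10⁷ m.
Specific orbital energy ε = v²/2 − μ/r = (1678)²/2 − 3.986×10¹⁴/4.068×10⁷ = -8.390×10⁶ J/kg.
Since ε = −μ/(2a), a = −μ/(2ε) = 2.375×10⁷ m = 23753 km.

a ≈ 23800 km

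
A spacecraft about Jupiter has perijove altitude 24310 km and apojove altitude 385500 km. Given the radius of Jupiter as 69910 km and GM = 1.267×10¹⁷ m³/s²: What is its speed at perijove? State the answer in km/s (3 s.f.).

r_p = 69910 + 24310 = 94220 km = 9.4220×10⁷ m.
r_a = 69910 + 385500 = 455410 km = 4.5541×10⁸ m.
Semi-major axis a = (r_p + r_a)/2 = 2.7482×10⁵ km = 2.748×10⁸ m.
Vis-viva: v² = μ(2/r − 1/a) = 1.267×10¹⁷ × (2.123×10⁻⁸ − 3.639×10⁻⁹) = 2.228×10⁹ m²/s².
v = 47210 m/s = 47.21 km/s.

v ≈ 47.2 km/s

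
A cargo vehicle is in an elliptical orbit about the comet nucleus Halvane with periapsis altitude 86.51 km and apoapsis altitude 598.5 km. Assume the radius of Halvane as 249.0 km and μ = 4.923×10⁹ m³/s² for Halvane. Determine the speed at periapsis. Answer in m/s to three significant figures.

v ≈ 145 m/s

r_p = 249.0 + 86.51 = 335.51 km = 3.3551×10⁵ m.
r_a = 249.0 + 598.5 = 847.50 km = 8.4750×10⁵ m.
Semi-major axis a = (r_p + r_a)/2 = 591.50 km = 5.915×10⁵ m.
Vis-viva: v² = μ(2/r − 1/a) = 4.923×10⁹ × (5.961×10⁻⁶ − 1.691×10⁻⁶) = 2.102×10⁴ m²/s².
v = 145.0 m/s.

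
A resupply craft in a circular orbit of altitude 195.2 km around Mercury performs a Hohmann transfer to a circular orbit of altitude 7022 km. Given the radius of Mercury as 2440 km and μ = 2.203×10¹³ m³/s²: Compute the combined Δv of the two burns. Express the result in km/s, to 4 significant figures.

r₁ = 2440 + 195.2 = 2635.2 km = 2.6352×10⁶ m.
r₂ = 2440 + 7022 = 9462.0 km = 9.4620×10⁶ m.
Transfer ellipse a_t = (r₁ + r₂)/2 = 6.049×10⁶ m.
At r₁: circular v_c1 = √(μ/r₁) = 2891 m/s; transfer-periherm v_p = √[μ(2/r₁ − 1/a_t)] = 3616 m/s.
Δv₁ = v_p − v_c1 = 725.0 m/s.
At r₂: circular v_c2 = √(μ/r₂) = 1526 m/s; transfer-apoherm v_a = √[μ(2/r₂ − 1/a_t)] = 1007 m/s.
Δv₂ = v_c2 − v_a = 518.7 m/s.
Total Δv = Δv₁ + Δv₂ = 1244 m/s = 1.244 km/s.

Δv_total ≈ 1.244 km/s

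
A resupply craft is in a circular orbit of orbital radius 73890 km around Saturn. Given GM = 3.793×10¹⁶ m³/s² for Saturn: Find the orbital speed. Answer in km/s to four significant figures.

r = 73890 km = 7.389×10⁷ m.
For a circular orbit v = √(μ/r) = √(3.793×10¹⁶ / 7.389×10⁷) = √(5.133×10⁸) = 22660 m/s.
That is 22.66 km/s.

v ≈ 22.66 km/s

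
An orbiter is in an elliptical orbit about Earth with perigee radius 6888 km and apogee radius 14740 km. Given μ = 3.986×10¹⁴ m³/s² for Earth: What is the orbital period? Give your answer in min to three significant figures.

Semi-major axis a = (r_p + r_a)/2 = (6888.0 + 14740)/2 = 10814 km = 1.081×10⁷ m.
By Kepler's third law T = 2π√(a³/μ) = 2π × 1.781×10³ = 1.119×10⁴ s.
= 186.5 min.

T ≈ 187 min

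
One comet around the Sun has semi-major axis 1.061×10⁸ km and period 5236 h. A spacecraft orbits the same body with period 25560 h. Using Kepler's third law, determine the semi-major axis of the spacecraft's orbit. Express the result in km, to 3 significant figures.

Kepler's third law: a³ ∝ T², so a₂ = a₁ (T₂/T₁)^(2/3).
T₂/T₁ = 4.882, (T₂/T₁)^(2/3) = 2.878.
a₂ = 1.061×10⁸ × 2.878 = 3.053×10⁸ km.

a₂ ≈ 3.05×10⁸ km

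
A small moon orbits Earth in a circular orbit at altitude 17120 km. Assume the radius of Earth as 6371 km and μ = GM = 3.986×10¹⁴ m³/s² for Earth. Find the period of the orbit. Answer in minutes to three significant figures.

T ≈ 597 minutes

r = 6371 + 17120 = 23491 km = 2.3491×10⁷ m.
Kepler's third law: T = 2π√(r³/μ) = 2π√((2.349×10⁷)³ / 3.986×10¹⁴).
r³/μ = 3.252×10⁷ s², so T = 2π × 5.703×10³ = 3.583×10⁴ s.
Converting: 3.583×10⁴ s ÷ 60.00 = 597.2 minutes.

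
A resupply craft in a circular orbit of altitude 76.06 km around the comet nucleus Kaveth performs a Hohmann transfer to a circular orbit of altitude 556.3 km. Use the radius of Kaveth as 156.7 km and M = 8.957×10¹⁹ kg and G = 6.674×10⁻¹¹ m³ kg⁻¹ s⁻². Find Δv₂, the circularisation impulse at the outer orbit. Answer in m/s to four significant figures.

μ = GM = 6.674×10⁻¹¹ × 8.957×10¹⁹ = 5.978×10⁹ m³/s².
r₁ = 156.7 + 76.06 = 232.76 km = 2.3276×10⁵ m.
r₂ = 156.7 + 556.3 = 713.00 km = 7.1300×10⁵ m.
Transfer ellipse a_t = (r₁ + r₂)/2 = 4.729×10⁵ m.
At r₁: circular v_c1 = √(μ/r₁) = 160.3 m/s; transfer-periapsis v_p = √[μ(2/r₁ − 1/a_t)] = 196.8 m/s.
At r₂: circular v_c2 = √(μ/r₂) = 91.57 m/s; transfer-apoapsis v_a = √[μ(2/r₂ − 1/a_t)] = 64.24 m/s.
Δv₂ = v_c2 − v_a = 27.32 m/s.

Δv ≈ 27.32 m/s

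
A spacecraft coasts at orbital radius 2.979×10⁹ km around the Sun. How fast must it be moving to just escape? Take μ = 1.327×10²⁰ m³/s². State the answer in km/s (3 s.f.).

r = 2.979×10⁹ km = 2.979×10¹² m.
Escape speed v_esc = √(2μ/r) = √(2 × 1.327×10²⁰ / 2.979×10¹²) = √(8.909×10⁷) = 9439 m/s.
= 9.439 km/s.

v_esc ≈ 9.44 km/s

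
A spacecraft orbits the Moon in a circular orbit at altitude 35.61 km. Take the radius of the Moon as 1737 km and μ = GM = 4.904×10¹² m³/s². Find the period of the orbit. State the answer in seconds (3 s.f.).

T ≈ 6700 seconds

r = 1737 + 35.61 = 1772.6 km = 1.7726×10⁶ m.
Kepler's third law: T = 2π√(r³/μ) = 2π√((1.773×10⁶)³ / 4.904×10¹²).
r³/μ = 1.136×10⁶ s², so T = 2π × 1.066×10³ = 6.696×10³ s.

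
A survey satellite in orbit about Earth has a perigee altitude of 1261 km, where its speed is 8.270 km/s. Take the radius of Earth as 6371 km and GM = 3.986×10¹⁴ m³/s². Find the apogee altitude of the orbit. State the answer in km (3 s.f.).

r_p = 6371 + 1261 = 7632.0 km = 7.632×10⁶ m.
Specific energy ε = v²/2 − μ/r = -1.803×10⁷ J/kg, so a = −μ/(2ε) = 1.105×10⁷ m.
The apsides satisfy r_p + r_a = 2a, so the apogee radius is 2a − r_p = 1.447×10⁷ m = 14474 km.
Apogee altitude = 14474 − 6371 = 8103.4 km.

apogee altitude ≈ 8100 km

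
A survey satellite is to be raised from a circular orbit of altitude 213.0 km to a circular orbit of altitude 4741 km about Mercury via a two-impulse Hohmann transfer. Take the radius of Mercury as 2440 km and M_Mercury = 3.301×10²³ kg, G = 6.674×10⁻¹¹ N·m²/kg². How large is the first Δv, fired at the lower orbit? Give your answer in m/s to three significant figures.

Δv ≈ 601 m/s

μ = GM = 6.674×10⁻¹¹ × 3.301×10²³ = 2.203×10¹³ m³/s².
r₁ = 2440 + 213.0 = 2653.0 km = 2.6530×10⁶ m.
r₂ = 2440 + 4741 = 7181.0 km = 7.1810×10⁶ m.
Transfer ellipse a_t = (r₁ + r₂)/2 = 4.917×10⁶ m.
At r₁: circular v_c1 = √(μ/r₁) = 2882 m/s; transfer-periherm v_p = √[μ(2/r₁ − 1/a_t)] = 3482 m/s.
Δv₁ = v_p − v_c1 = 600.8 m/s.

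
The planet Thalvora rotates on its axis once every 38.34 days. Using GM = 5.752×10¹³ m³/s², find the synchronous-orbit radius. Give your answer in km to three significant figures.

T = 38.34 days = 3.313×10⁶ s.
A synchronous orbit has period T, so by Kepler's third law a = (μT²/4π²)^(1/3).
μT²/4π² = 5.752×10¹³ × (3.313×10⁶)² / 39.48 = 1.599×10²⁵ m³.
a = 2.519×10⁸ m = 2.5192×10⁵ km.

r_sync ≈ 2.52×10⁵ km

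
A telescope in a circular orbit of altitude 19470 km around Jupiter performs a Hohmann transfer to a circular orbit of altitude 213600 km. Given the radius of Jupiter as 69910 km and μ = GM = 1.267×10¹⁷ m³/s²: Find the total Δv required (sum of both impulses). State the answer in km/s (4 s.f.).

r₁ = 69910 + 19470 = 89380 km = 8.9380×10⁷ m.
r₂ = 69910 + 213600 = 283510 km = 2.8351×10⁸ m.
Transfer ellipse a_t = (r₁ + r₂)/2 = 1.864×10⁸ m.
At r₁: circular v_c1 = √(μ/r₁) = 37650 m/s; transfer-perijove v_p = √[μ(2/r₁ − 1/a_t)] = 46430 m/s.
Δv₁ = v_p − v_c1 = 8777 m/s.
At r₂: circular v_c2 = √(μ/r₂) = 21140 m/s; transfer-apojove v_a = √[μ(2/r₂ − 1/a_t)] = 14640 m/s.
Δv₂ = v_c2 − v_a = 6503 m/s.
Total Δv = Δv₁ + Δv₂ = 15280 m/s = 15.28 km/s.

Δv_total ≈ 15.28 km/s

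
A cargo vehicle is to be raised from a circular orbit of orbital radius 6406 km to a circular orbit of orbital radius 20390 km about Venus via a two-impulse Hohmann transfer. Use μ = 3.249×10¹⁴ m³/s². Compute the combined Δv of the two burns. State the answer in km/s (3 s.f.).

r₁ = 6406 km = 6.406×10⁶ m.
r₂ = 20390 km = 2.039×10⁷ m.
Transfer ellipse a_t = (r₁ + r₂)/2 = 1.340×10⁷ m.
At r₁: circular v_c1 = √(μ/r₁) = 7122 m/s; transfer-periapsis v_p = √[μ(2/r₁ − 1/a_t)] = 8786 m/s.
Δv₁ = v_p − v_c1 = 1664 m/s.
At r₂: circular v_c2 = √(μ/r₂) = 3992 m/s; transfer-apoapsis v_a = √[μ(2/r₂ − 1/a_t)] = 2760 m/s.
Δv₂ = v_c2 − v_a = 1232 m/s.
Total Δv = Δv₁ + Δv₂ = 2895 m/s = 2.895 km/s.

Δv_total ≈ 2.90 km/s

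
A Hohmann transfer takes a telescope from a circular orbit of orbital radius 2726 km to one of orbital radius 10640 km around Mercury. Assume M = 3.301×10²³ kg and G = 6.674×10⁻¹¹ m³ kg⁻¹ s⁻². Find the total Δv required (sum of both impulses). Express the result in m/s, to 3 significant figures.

μ = GM = 6.674×10⁻¹¹ × 3.301×10²³ = 2.203×10¹³ m³/s².
r₁ = 2726 km = 2.726×10⁶ m.
r₂ = 10640 km = 1.064×10⁷ m.
Transfer ellipse a_t = (r₁ + r₂)/2 = 6.683×10⁶ m.
At r₁: circular v_c1 = √(μ/r₁) = 2843 m/s; transfer-periherm v_p = √[μ(2/r₁ − 1/a_t)] = 3587 m/s.
Δv₁ = v_p − v_c1 = 744.2 m/s.
At r₂: circular v_c2 = √(μ/r₂) = 1439 m/s; transfer-apoherm v_a = √[μ(2/r₂ − 1/a_t)] = 919.0 m/s.
Δv₂ = v_c2 − v_a = 519.9 m/s.
Total Δv = Δv₁ + Δv₂ = 1264 m/s.

Δv_total ≈ 1260 m/s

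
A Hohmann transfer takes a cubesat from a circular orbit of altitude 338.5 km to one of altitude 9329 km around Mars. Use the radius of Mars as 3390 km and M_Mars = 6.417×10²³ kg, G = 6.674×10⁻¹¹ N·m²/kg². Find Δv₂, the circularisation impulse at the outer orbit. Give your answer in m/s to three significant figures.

Δv ≈ 599 m/s

μ = GM = 6.674×10⁻¹¹ × 6.417×10²³ = 4.283×10¹³ m³/s².
r₁ = 3390 + 338.5 = 3728.5 km = 3.7285×10⁶ m.
r₂ = 3390 + 9329 = 12719 km = 1.2719×10⁷ m.
Transfer ellipse a_t = (r₁ + r₂)/2 = 8.224×10⁶ m.
At r₁: circular v_c1 = √(μ/r₁) = 3389 m/s; transfer-periapsis v_p = √[μ(2/r₁ − 1/a_t)] = 4215 m/s.
At r₂: circular v_c2 = √(μ/r₂) = 1835 m/s; transfer-apoapsis v_a = √[μ(2/r₂ − 1/a_t)] = 1236 m/s.
Δv₂ = v_c2 − v_a = 599.4 m/s.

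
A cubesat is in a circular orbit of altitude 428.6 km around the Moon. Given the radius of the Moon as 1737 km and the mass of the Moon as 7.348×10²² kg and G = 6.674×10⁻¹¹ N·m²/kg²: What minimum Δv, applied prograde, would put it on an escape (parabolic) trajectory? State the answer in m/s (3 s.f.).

Δv ≈ 623 m/s

μ = GM = 6.674×10⁻¹¹ × 7.348×10²² = 4.904×10¹² m³/s².
r = 1737 + 428.6 = 2165.6 km = 2.1656×10⁶ m.
Circular speed v_c = √(μ/r) = 1505 m/s.
Escape speed v_esc = √(2μ/r) = √2 × v_c = 2128 m/s.
Δv = v_esc − v_c = 623.3 m/s.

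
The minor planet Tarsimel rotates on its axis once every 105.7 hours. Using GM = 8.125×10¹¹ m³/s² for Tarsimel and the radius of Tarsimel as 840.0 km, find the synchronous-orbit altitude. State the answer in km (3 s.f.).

h_sync ≈ 13600 km

T = 105.7 hours = 3.805×10⁵ s.
A synchronous orbit has period T, so by Kepler's third law a = (μT²/4π²)^(1/3).
μT²/4π² = 8.125×10¹¹ × (3.805×10⁵)² / 39.48 = 2.980×10²¹ m³.
a = 1.439×10⁷ m = 14390 km.
Altitude h = a − R = 14390 − 840.0 = 13550 km.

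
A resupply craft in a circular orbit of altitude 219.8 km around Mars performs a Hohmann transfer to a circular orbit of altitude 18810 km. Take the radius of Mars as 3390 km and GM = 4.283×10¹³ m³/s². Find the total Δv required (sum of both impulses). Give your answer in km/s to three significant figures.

r₁ = 3390 + 219.8 = 3609.8 km = 3.6098×10⁶ m.
r₂ = 3390 + 18810 = 22200 km = 2.2200×10⁷ m.
Transfer ellipse a_t = (r₁ + r₂)/2 = 1.290×10⁷ m.
At r₁: circular v_c1 = √(μ/r₁) = 3445 m/s; transfer-periapsis v_p = √[μ(2/r₁ − 1/a_t)] = 4518 m/s.
Δv₁ = v_p − v_c1 = 1073 m/s.
At r₂: circular v_c2 = √(μ/r₂) = 1389 m/s; transfer-apoapsis v_a = √[μ(2/r₂ − 1/a_t)] = 734.6 m/s.
Δv₂ = v_c2 − v_a = 654.4 m/s.
Total Δv = Δv₁ + Δv₂ = 1728 m/s = 1.728 km/s.

Δv_total ≈ 1.73 km/s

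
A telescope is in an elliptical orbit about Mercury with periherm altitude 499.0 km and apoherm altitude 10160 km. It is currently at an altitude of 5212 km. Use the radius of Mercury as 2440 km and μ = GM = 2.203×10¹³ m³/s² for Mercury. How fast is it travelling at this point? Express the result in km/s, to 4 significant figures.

v ≈ 1.710 km/s

r_p = 2440 + 499.0 = 2939.0 km = 2.9390×10⁶ m.
r_a = 2440 + 10160 = 12600 km = 1.2600×10⁷ m.
r = 2440 + 5212 = 7652.0 km = 7.652×10⁶ m.
Semi-major axis a = (r_p + r_a)/2 = 7769.5 km = 7.770×10⁶ m.
Vis-viva: v² = μ(2/r − 1/a) = 2.203×10¹³ × (2.614×10⁻⁷ − 1.287×10⁻⁷) = 2.923×10⁶ m²/s².
v = 1710 m/s = 1.710 km/s.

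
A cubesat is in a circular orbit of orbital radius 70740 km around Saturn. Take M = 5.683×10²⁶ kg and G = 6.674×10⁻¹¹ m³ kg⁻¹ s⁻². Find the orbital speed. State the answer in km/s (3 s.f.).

v ≈ 23.2 km/s

μ = GM = 6.674×10⁻¹¹ × 5.683×10²⁶ = 3.793×10¹⁶ m³/s².
r = 70740 km = 7.074×10⁷ m.
For a circular orbit v = √(μ/r) = √(3.793×10¹⁶ / 7.074×10⁷) = √(5.362×10⁸) = 23160 m/s.
That is 23.16 km/s.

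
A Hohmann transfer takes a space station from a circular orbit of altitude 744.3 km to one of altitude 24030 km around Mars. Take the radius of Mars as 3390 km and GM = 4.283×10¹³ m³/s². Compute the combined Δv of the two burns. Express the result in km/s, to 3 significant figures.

Δv_total ≈ 1.63 km/s

r₁ = 3390 + 744.3 = 4134.3 km = 4.1343×10⁶ m.
r₂ = 3390 + 24030 = 27420 km = 2.7420×10⁷ m.
Transfer ellipse a_t = (r₁ + r₂)/2 = 1.578×10⁷ m.
At r₁: circular v_c1 = √(μ/r₁) = 3219 m/s; transfer-periapsis v_p = √[μ(2/r₁ − 1/a_t)] = 4243 m/s.
Δv₁ = v_p − v_c1 = 1025 m/s.
At r₂: circular v_c2 = √(μ/r₂) = 1250 m/s; transfer-apoapsis v_a = √[μ(2/r₂ − 1/a_t)] = 639.8 m/s.
Δv₂ = v_c2 − v_a = 610.0 m/s.
Total Δv = Δv₁ + Δv₂ = 1635 m/s = 1.635 km/s.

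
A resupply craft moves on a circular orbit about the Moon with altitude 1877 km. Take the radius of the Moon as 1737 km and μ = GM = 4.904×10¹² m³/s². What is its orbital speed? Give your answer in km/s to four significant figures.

r = 1737 + 1877 = 3614.0 km = 3.6140×10⁶ m.
For a circular orbit v = √(μ/r) = √(4.904×10¹² / 3.614×10⁶) = √(1.357×10⁶) = 1165 m/s.
That is 1.165 km/s.

v ≈ 1.165 km/s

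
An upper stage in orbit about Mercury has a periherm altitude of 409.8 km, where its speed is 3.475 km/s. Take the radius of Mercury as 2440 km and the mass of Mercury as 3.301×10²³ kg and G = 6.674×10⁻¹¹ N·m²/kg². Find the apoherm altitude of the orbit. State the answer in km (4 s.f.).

apoherm altitude ≈ 7724 km

μ = GM = 6.674×10⁻¹¹ × 3.301×10²³ = 2.203×10¹³ m³/s².
r_p = 2440 + 409.8 = 2849.8 km = 2.850×10⁶ m.
Specific energy ε = v²/2 − μ/r = -1.693×10⁶ J/kg, so a = −μ/(2ε) = 6.507×10⁶ m.
The apsides satisfy r_p + r_a = 2a, so the apoherm radius is 2a − r_p = 1.016×10⁷ m = 10164 km.
Apoherm altitude = 10164 − 2440 = 7724.2 km.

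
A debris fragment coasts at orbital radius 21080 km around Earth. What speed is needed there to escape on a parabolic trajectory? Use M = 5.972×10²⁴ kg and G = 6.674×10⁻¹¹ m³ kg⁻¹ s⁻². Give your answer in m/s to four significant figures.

μ = GM = 6.674×10⁻¹¹ × 5.972×10²⁴ = 3.986×10¹⁴ m³/s².
r = 21080 km = 2.108×10⁷ m.
Escape speed v_esc = √(2μ/r) = √(2 × 3.986×10¹⁴ / 2.108×10⁷) = √(3.782×10⁷) = 6149 m/s.

v_esc ≈ 6149 m/s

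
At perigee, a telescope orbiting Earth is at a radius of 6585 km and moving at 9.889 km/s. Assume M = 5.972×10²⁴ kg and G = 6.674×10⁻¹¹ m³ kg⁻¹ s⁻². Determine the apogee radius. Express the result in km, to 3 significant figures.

apogee radius ≈ 27700 km

μ = GM = 6.674×10⁻¹¹ × 5.972×10²⁴ = 3.986×10¹⁴ m³/s².
r_p = 6.585×10⁶ m.
Specific energy ε = v²/2 − μ/r = -1.163×10⁷ J/kg, so a = −μ/(2ε) = 1.713×10⁷ m.
The apsides satisfy r_p + r_a = 2a, so the apogee radius is 2a − r_p = 2.768×10⁷ m = 27683 km.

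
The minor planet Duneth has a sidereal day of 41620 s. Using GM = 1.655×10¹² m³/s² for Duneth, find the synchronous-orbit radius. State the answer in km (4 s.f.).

r_sync ≈ 4172 km

A synchronous orbit has period T, so by Kepler's third law a = (μT²/4π²)^(1/3).
μT²/4π² = 1.655×10¹² × (4.162×10⁴)² / 39.48 = 7.262×10¹⁹ m³.
a = 4.172×10⁶ m = 4172.0 km.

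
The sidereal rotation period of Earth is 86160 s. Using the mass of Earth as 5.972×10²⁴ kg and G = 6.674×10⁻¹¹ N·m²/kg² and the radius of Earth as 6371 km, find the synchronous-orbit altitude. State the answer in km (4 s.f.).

h_sync ≈ 35790 km

μ = GM = 6.674×10⁻¹¹ × 5.972×10²⁴ = 3.986×10¹⁴ m³/s².
A synchronous orbit has period T, so by Kepler's third law a = (μT²/4π²)^(1/3).
μT²/4π² = 3.986×10¹⁴ × (8.616×10⁴)² / 39.48 = 7.495×10²² m³.
a = 4.216×10⁷ m = 42162 km.
Altitude h = a − R = 42162 − 6371 = 35791 km.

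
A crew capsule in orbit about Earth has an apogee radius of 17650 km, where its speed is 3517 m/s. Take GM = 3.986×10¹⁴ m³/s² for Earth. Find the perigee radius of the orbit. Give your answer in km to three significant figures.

r_a = 1.765×10⁷ m.
Specific energy ε = v²/2 − μ/r = -1.640×10⁷ J/kg, so a = −μ/(2ε) = 1.215×10⁷ m.
The apsides satisfy r_p + r_a = 2a, so the perigee radius is 2a − r_a = 6.656×10⁶ m = 6656.5 km.

perigee radius ≈ 6660 km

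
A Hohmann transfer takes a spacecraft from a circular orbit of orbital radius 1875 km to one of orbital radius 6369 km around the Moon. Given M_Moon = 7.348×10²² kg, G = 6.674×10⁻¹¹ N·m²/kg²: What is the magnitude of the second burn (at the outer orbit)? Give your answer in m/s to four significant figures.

Δv ≈ 285.7 m/s

μ = GM = 6.674×10⁻¹¹ × 7.348×10²² = 4.904×10¹² m³/s².
r₁ = 1875 km = 1.875×10⁶ m.
r₂ = 6369 km = 6.369×10⁶ m.
Transfer ellipse a_t = (r₁ + r₂)/2 = 4.122×10⁶ m.
At r₁: circular v_c1 = √(μ/r₁) = 1617 m/s; transfer-perilune v_p = √[μ(2/r₁ − 1/a_t)] = 2010 m/s.
At r₂: circular v_c2 = √(μ/r₂) = 877.5 m/s; transfer-apolune v_a = √[μ(2/r₂ − 1/a_t)] = 591.8 m/s.
Δv₂ = v_c2 − v_a = 285.7 m/s.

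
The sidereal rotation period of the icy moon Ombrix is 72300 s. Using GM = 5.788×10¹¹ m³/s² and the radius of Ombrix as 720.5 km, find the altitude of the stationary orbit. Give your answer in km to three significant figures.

A synchronous orbit has period T, so by Kepler's third law a = (μT²/4π²)^(1/3).
μT²/4π² = 5.788×10¹¹ × (7.230×10⁴)² / 39.48 = 7.664×10¹⁹ m³.
a = 4.248×10⁶ m = 4247.6 km.
Altitude h = a − R = 4247.6 − 720.5 = 3527.1 km.

h_sync ≈ 3530 km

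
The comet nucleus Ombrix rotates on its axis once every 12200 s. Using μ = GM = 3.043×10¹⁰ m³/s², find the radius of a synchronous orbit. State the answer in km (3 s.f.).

r_sync ≈ 486 km

A synchronous orbit has period T, so by Kepler's third law a = (μT²/4π²)^(1/3).
μT²/4π² = 3.043×10¹⁰ × (1.220×10⁴)² / 39.48 = 1.147×10¹⁷ m³.
a = 4.859×10⁵ m = 485.91 km.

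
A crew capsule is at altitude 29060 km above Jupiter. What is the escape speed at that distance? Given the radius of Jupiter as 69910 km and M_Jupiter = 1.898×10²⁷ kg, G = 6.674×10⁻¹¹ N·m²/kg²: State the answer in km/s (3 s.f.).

μ = GM = 6.674×10⁻¹¹ × 1.898×10²⁷ = 1.267×10¹⁷ m³/s².
r = 69910 + 29060 = 98970 km = 9.8970×10⁷ m.
Escape speed v_esc = √(2μ/r) = √(2 × 1.267×10¹⁷ / 9.897×10⁷) = √(2.560×10⁹) = 50590 m/s.
= 50.59 km/s.

v_esc ≈ 50.6 km/s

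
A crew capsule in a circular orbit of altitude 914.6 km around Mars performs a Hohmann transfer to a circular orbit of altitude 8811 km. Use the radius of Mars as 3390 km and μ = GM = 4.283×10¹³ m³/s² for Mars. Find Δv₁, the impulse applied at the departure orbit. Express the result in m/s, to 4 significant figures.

r₁ = 3390 + 914.6 = 4304.6 km = 4.3046×10⁶ m.
r₂ = 3390 + 8811 = 12201 km = 1.2201×10⁷ m.
Transfer ellipse a_t = (r₁ + r₂)/2 = 8.253×10⁶ m.
At r₁: circular v_c1 = √(μ/r₁) = 3154 m/s; transfer-periapsis v_p = √[μ(2/r₁ − 1/a_t)] = 3835 m/s.
Δv₁ = v_p − v_c1 = 681.0 m/s.

Δv ≈ 681.0 m/s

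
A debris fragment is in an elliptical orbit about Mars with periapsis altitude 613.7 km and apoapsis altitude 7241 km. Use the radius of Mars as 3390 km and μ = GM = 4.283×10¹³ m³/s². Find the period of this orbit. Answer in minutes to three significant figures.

T ≈ 317 minutes

r_p = 3390 + 613.7 = 4003.7 km = 4.0037×10⁶ m.
r_a = 3390 + 7241 = 10631 km = 1.0631×10⁷ m.
Semi-major axis a = (r_p + r_a)/2 = (4003.7 + 10631)/2 = 7317.4 km = 7.317×10⁶ m.
By Kepler's third law T = 2π√(a³/μ) = 2π × 3.025×10³ = 1.900×10⁴ s.
= 316.7 minutes.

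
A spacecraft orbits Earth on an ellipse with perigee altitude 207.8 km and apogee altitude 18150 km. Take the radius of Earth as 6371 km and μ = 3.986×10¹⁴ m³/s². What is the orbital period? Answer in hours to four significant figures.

r_p = 6371 + 207.8 = 6578.8 km = 6.5788×10⁶ m.
r_a = 6371 + 18150 = 24521 km = 2.4521×10⁷ m.
Semi-major axis a = (r_p + r_a)/2 = (6578.8 + 24521)/2 = 15550 km = 1.555×10⁷ m.
By Kepler's third law T = 2π√(a³/μ) = 2π × 3.071×10³ = 1.930×10⁴ s.
= 5.360 hours.

T ≈ 5.360 hours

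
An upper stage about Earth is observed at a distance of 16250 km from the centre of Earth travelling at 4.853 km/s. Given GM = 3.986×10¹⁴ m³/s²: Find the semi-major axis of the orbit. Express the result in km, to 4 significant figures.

r = 1.625×10⁷ m.
Vis-viva rearranged: 1/a = 2/r − v²/μ = 1.231×10⁻⁷ − 5.909×10⁻⁸ = 6.399×10⁻⁸ m⁻¹.
a = 1.563×10⁷ m = 15627 km.

a ≈ 15630 km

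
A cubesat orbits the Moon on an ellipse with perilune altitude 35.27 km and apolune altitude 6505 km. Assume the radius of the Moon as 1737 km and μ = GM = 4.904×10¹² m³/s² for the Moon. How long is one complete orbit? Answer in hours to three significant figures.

r_p = 1737 + 35.27 = 1772.3 km = 1.7723×10⁶ m.
r_a = 1737 + 6505 = 8242.0 km = 8.2420×10⁶ m.
Semi-major axis a = (r_p + r_a)/2 = (1772.3 + 8242.0)/2 = 5007.1 km = 5.007×10⁶ m.
By Kepler's third law T = 2π√(a³/μ) = 2π × 5.060×10³ = 3.179×10⁴ s.
= 8.831 hours.

T ≈ 8.83 hours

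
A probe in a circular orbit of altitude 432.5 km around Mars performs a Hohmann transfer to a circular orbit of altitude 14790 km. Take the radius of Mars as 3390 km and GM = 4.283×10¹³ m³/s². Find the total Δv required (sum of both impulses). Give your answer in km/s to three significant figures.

Δv_total ≈ 1.59 km/s

r₁ = 3390 + 432.5 = 3822.5 km = 3.8225×10⁶ m.
r₂ = 3390 + 14790 = 18180 km = 1.8180×10⁷ m.
Transfer ellipse a_t = (r₁ + r₂)/2 = 1.100×10⁷ m.
At r₁: circular v_c1 = √(μ/r₁) = 3347 m/s; transfer-periapsis v_p = √[μ(2/r₁ − 1/a_t)] = 4303 m/s.
Δv₁ = v_p − v_c1 = 955.7 m/s.
At r₂: circular v_c2 = √(μ/r₂) = 1535 m/s; transfer-apoapsis v_a = √[μ(2/r₂ − 1/a_t)] = 904.8 m/s.
Δv₂ = v_c2 − v_a = 630.1 m/s.
Total Δv = Δv₁ + Δv₂ = 1586 m/s = 1.586 km/s.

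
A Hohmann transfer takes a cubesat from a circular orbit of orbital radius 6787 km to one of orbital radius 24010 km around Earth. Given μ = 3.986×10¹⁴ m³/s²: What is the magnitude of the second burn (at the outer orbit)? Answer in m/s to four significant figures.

r₁ = 6787 km = 6.787×10⁶ m.
r₂ = 24010 km = 2.401×10⁷ m.
Transfer ellipse a_t = (r₁ + r₂)/2 = 1.540×10⁷ m.
At r₁: circular v_c1 = √(μ/r₁) = 7664 m/s; transfer-perigee v_p = √[μ(2/r₁ − 1/a_t)] = 9569 m/s.
At r₂: circular v_c2 = √(μ/r₂) = 4074 m/s; transfer-apogee v_a = √[μ(2/r₂ − 1/a_t)] = 2705 m/s.
Δv₂ = v_c2 − v_a = 1369 m/s.

Δv ≈ 1369 m/s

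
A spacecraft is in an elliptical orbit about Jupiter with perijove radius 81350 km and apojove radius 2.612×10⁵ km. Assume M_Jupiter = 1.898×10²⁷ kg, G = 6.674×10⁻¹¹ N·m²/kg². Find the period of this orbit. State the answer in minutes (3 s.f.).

μ = GM = 6.674×10⁻¹¹ × 1.898×10²⁷ = 1.267×10¹⁷ m³/s².
Semi-major axis a = (r_p + r_a)/2 = (81350 + 2.6120×10⁵)/2 = 1.7128×10⁵ km = 1.713×10⁸ m.
By Kepler's third law T = 2π√(a³/μ) = 2π × 6.298×10³ = 3.957×10⁴ s.
= 659.5 minutes.

T ≈ 660 minutes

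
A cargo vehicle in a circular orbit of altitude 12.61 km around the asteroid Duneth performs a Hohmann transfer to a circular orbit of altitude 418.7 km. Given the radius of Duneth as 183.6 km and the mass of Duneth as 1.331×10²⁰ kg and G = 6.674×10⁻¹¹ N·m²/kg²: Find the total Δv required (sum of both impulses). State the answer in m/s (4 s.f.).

μ = GM = 6.674×10⁻¹¹ × 1.331×10²⁰ = 8.883×10⁹ m³/s².
r₁ = 183.6 + 12.61 = 196.21 km = 1.9621×10⁵ m.
r₂ = 183.6 + 418.7 = 602.30 km = 6.0230×10⁵ m.
Transfer ellipse a_t = (r₁ + r₂)/2 = 3.993×10⁵ m.
At r₁: circular v_c1 = √(μ/r₁) = 212.8 m/s; transfer-periapsis v_p = √[μ(2/r₁ − 1/a_t)] = 261.3 m/s.
Δv₁ = v_p − v_c1 = 48.56 m/s.
At r₂: circular v_c2 = √(μ/r₂) = 121.4 m/s; transfer-apoapsis v_a = √[μ(2/r₂ − 1/a_t)] = 85.14 m/s.
Δv₂ = v_c2 − v_a = 36.31 m/s.
Total Δv = Δv₁ + Δv₂ = 84.87 m/s.

Δv_total ≈ 84.87 m/s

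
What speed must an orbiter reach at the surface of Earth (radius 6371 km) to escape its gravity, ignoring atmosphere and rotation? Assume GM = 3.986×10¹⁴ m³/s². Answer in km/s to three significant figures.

r = R = 6.371×10⁶ m.
Escape speed v_esc = √(2μ/r) = √(2 × 3.986×10¹⁴ / 6.371×10⁶) = √(1.251×10⁸) = 11190 m/s.
= 11.19 km/s.

v_esc ≈ 11.2 km/s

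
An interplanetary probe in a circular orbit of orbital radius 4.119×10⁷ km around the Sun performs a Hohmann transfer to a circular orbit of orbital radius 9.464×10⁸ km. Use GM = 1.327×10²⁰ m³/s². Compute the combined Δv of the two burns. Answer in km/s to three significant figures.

Δv_total ≈ 30.2 km/s

r₁ = 4.119×10⁷ km = 4.119×10¹⁰ m.
r₂ = 9.464×10⁸ km = 9.464×10¹¹ m.
Transfer ellipse a_t = (r₁ + r₂)/2 = 4.938×10¹¹ m.
At r₁: circular v_c1 = √(μ/r₁) = 56760 m/s; transfer-perihelion v_p = √[μ(2/r₁ − 1/a_t)] = 78580 m/s.
Δv₁ = v_p − v_c1 = 21820 m/s.
At r₂: circular v_c2 = √(μ/r₂) = 11840 m/s; transfer-aphelion v_a = √[μ(2/r₂ − 1/a_t)] = 3420 m/s.
Δv₂ = v_c2 − v_a = 8421 m/s.
Total Δv = Δv₁ + Δv₂ = 30240 m/s = 30.24 km/s.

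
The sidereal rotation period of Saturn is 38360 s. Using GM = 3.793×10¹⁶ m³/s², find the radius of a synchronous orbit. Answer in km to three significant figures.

r_sync ≈ 1.12×10⁵ km

A synchronous orbit has period T, so by Kepler's third law a = (μT²/4π²)^(1/3).
μT²/4π² = 3.793×10¹⁶ × (3.836×10⁴)² / 39.48 = 1.414×10²⁴ m³.
a = 1.122×10⁸ m = 1.1223×10⁵ km.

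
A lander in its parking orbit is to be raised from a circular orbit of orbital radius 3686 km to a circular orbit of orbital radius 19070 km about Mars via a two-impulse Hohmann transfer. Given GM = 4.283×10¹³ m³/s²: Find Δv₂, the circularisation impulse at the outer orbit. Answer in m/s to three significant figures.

r₁ = 3686 km = 3.686×10⁶ m.
r₂ = 19070 km = 1.907×10⁷ m.
Transfer ellipse a_t = (r₁ + r₂)/2 = 1.138×10⁷ m.
At r₁: circular v_c1 = √(μ/r₁) = 3409 m/s; transfer-periapsis v_p = √[μ(2/r₁ − 1/a_t)] = 4413 m/s.
At r₂: circular v_c2 = √(μ/r₂) = 1499 m/s; transfer-apoapsis v_a = √[μ(2/r₂ − 1/a_t)] = 853.0 m/s.
Δv₂ = v_c2 − v_a = 645.7 m/s.

Δv ≈ 646 m/s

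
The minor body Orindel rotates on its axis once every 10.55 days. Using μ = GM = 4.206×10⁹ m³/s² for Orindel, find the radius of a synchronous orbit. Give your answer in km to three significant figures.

r_sync ≈ 4460 km

T = 10.55 days = 9.115×10⁵ s.
A synchronous orbit has period T, so by Kepler's third law a = (μT²/4π²)^(1/3).
μT²/4π² = 4.206×10⁹ × (9.115×10⁵)² / 39.48 = 8.852×10¹⁹ m³.
a = 4.457×10⁶ m = 4456.7 km.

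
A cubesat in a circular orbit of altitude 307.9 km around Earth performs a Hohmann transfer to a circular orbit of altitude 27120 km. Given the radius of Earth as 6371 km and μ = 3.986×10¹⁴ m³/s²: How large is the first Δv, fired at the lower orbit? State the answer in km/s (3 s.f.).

Δv ≈ 2.25 km/s

r₁ = 6371 + 307.9 = 6678.9 km = 6.6789×10⁶ m.
r₂ = 6371 + 27120 = 33491 km = 3.3491×10⁷ m.
Transfer ellipse a_t = (r₁ + r₂)/2 = 2.008×10⁷ m.
At r₁: circular v_c1 = √(μ/r₁) = 7725 m/s; transfer-perigee v_p = √[μ(2/r₁ − 1/a_t)] = 9976 m/s.
Δv₁ = v_p − v_c1 = 2250 m/s.
= 2.250 km/s.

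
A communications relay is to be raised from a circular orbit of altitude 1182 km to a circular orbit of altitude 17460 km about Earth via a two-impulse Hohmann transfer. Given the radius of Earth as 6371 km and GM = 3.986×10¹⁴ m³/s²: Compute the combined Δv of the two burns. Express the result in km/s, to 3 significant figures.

r₁ = 6371 + 1182 = 7553.0 km = 7.5530×10⁶ m.
r₂ = 6371 + 17460 = 23831 km = 2.3831×10⁷ m.
Transfer ellipse a_t = (r₁ + r₂)/2 = 1.569×10⁷ m.
At r₁: circular v_c1 = √(μ/r₁) = 7265 m/s; transfer-perigee v_p = √[μ(2/r₁ − 1/a_t)] = 8952 m/s.
Δv₁ = v_p − v_c1 = 1688 m/s.
At r₂: circular v_c2 = √(μ/r₂) = 4090 m/s; transfer-apogee v_a = √[μ(2/r₂ − 1/a_t)] = 2837 m/s.
Δv₂ = v_c2 − v_a = 1252 m/s.
Total Δv = Δv₁ + Δv₂ = 2940 m/s = 2.940 km/s.

Δv_total ≈ 2.94 km/s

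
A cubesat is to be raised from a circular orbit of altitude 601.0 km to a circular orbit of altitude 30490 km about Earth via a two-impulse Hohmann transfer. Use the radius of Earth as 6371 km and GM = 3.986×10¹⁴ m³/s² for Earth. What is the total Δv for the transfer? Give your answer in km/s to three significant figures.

r₁ = 6371 + 601.0 = 6972.0 km = 6.9720×10⁶ m.
r₂ = 6371 + 30490 = 36861 km = 3.6861×10⁷ m.
Transfer ellipse a_t = (r₁ + r₂)/2 = 2.192×10⁷ m.
At r₁: circular v_c1 = √(μ/r₁) = 7561 m/s; transfer-perigee v_p = √[μ(2/r₁ − 1/a_t)] = 9806 m/s.
Δv₁ = v_p − v_c1 = 2245 m/s.
At r₂: circular v_c2 = √(μ/r₂) = 3288 m/s; transfer-apogee v_a = √[μ(2/r₂ − 1/a_t)] = 1855 m/s.
Δv₂ = v_c2 − v_a = 1434 m/s.
Total Δv = Δv₁ + Δv₂ = 3678 m/s = 3.678 km/s.

Δv_total ≈ 3.68 km/s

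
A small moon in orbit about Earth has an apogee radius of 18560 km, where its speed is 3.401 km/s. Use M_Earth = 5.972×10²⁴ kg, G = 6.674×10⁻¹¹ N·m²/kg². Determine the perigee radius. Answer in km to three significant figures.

μ = GM = 6.674×10⁻¹¹ × 5.972×10²⁴ = 3.986×10¹⁴ m³/s².
r_a = 1.856×10⁷ m.
Specific energy ε = v²/2 − μ/r = -1.569×10⁷ J/kg, so a = −μ/(2ε) = 1.270×10⁷ m.
The apsides satisfy r_p + r_a = 2a, so the perigee radius is 2a − r_a = 6.841×10⁶ m = 6840.7 km.

perigee radius ≈ 6840 km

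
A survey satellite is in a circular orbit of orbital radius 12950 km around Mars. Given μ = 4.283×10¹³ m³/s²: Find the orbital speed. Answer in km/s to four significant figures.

v ≈ 1.819 km/s

r = 12950 km = 1.295×10⁷ m.
For a circular orbit v = √(μ/r) = √(4.283×10¹³ / 1.295×10⁷) = √(3.307×10⁶) = 1819 m/s.
That is 1.819 km/s.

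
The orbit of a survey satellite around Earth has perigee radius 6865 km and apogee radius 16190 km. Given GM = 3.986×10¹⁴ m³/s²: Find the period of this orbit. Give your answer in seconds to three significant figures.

T ≈ 12300 seconds

Semi-major axis a = (r_p + r_a)/2 = (6865.0 + 16190)/2 = 11528 km = 1.153×10⁷ m.
By Kepler's third law T = 2π√(a³/μ) = 2π × 1.960×10³ = 1.232×10⁴ s.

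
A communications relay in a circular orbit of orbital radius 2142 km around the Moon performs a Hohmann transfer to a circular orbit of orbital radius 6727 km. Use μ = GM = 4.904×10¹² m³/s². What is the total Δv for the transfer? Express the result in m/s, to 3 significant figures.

Δv_total ≈ 611 m/s

r₁ = 2142 km = 2.142×10⁶ m.
r₂ = 6727 km = 6.727×10⁶ m.
Transfer ellipse a_t = (r₁ + r₂)/2 = 4.434×10⁶ m.
At r₁: circular v_c1 = √(μ/r₁) = 1513 m/s; transfer-perilune v_p = √[μ(2/r₁ − 1/a_t)] = 1864 m/s.
Δv₁ = v_p − v_c1 = 350.5 m/s.
At r₂: circular v_c2 = √(μ/r₂) = 853.8 m/s; transfer-apolune v_a = √[μ(2/r₂ − 1/a_t)] = 593.4 m/s.
Δv₂ = v_c2 − v_a = 260.4 m/s.
Total Δv = Δv₁ + Δv₂ = 610.9 m/s.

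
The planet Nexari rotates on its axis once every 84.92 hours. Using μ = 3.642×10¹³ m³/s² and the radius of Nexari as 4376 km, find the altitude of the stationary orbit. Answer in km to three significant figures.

h_sync ≈ 39800 km

T = 84.92 hours = 3.057×10⁵ s.
A synchronous orbit has period T, so by Kepler's third law a = (μT²/4π²)^(1/3).
μT²/4π² = 3.642×10¹³ × (3.057×10⁵)² / 39.48 = 8.622×10²² m³.
a = 4.418×10⁷ m = 44178 km.
Altitude h = a − R = 44178 − 4376 = 39802 km.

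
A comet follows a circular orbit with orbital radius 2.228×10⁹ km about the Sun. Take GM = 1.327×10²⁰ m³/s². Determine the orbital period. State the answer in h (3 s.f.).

T ≈ 504000 h

r = 2.228×10⁹ km = 2.228×10¹² m.
Kepler's third law: T = 2π√(r³/μ) = 2π√((2.228×10¹²)³ / 1.327×10²⁰).
r³/μ = 8.334×10¹⁶ s², so T = 2π × 2.887×10⁸ = 1.814×10⁹ s.
Converting: 1.814×10⁹ s ÷ 3600 = 5.039×10⁵ h.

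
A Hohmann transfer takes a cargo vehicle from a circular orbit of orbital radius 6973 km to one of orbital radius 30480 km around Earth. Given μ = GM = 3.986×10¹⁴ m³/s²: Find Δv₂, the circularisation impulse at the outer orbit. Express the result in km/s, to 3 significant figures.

r₁ = 6973 km = 6.973×10⁶ m.
r₂ = 30480 km = 3.048×10⁷ m.
Transfer ellipse a_t = (r₁ + r₂)/2 = 1.873×10⁷ m.
At r₁: circular v_c1 = √(μ/r₁) = 7561 m/s; transfer-perigee v_p = √[μ(2/r₁ − 1/a_t)] = 9646 m/s.
At r₂: circular v_c2 = √(μ/r₂) = 3616 m/s; transfer-apogee v_a = √[μ(2/r₂ − 1/a_t)] = 2207 m/s.
Δv₂ = v_c2 − v_a = 1410 m/s.
= 1.410 km/s.

Δv ≈ 1.41 km/s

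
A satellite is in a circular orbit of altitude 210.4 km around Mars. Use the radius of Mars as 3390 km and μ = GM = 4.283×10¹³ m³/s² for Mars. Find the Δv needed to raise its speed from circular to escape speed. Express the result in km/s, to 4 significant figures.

Δv ≈ 1.429 km/s

r = 3390 + 210.4 = 3600.4 km = 3.6004×10⁶ m.
Circular speed v_c = √(μ/r) = 3449 m/s.
Escape speed v_esc = √(2μ/r) = √2 × v_c = 4878 m/s.
Δv = v_esc − v_c = 1429 m/s = 1.429 km/s.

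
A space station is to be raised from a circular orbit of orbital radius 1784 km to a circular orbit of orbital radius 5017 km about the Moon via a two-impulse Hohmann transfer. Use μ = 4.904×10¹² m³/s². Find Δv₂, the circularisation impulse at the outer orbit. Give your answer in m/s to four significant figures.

r₁ = 1784 km = 1.784×10⁶ m.
r₂ = 5017 km = 5.017×10⁶ m.
Transfer ellipse a_t = (r₁ + r₂)/2 = 3.400×10⁶ m.
At r₁: circular v_c1 = √(μ/r₁) = 1658 m/s; transfer-perilune v_p = √[μ(2/r₁ − 1/a_t)] = 2014 m/s.
At r₂: circular v_c2 = √(μ/r₂) = 988.7 m/s; transfer-apolune v_a = √[μ(2/r₂ − 1/a_t)] = 716.1 m/s.
Δv₂ = v_c2 − v_a = 272.6 m/s.

Δv ≈ 272.6 m/s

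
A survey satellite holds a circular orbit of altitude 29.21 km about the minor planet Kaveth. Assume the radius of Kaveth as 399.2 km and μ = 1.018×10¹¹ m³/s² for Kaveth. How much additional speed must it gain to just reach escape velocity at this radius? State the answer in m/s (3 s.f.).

Δv ≈ 202 m/s

r = 399.2 + 29.21 = 428.41 km = 4.2841×10⁵ m.
Circular speed v_c = √(μ/r) = 487.5 m/s.
Escape speed v_esc = √(2μ/r) = √2 × v_c = 689.4 m/s.
Δv = v_esc − v_c = 201.9 m/s.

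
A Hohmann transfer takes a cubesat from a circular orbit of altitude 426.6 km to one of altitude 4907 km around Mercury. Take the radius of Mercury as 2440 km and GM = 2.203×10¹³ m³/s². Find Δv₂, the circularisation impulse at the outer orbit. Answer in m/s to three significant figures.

r₁ = 2440 + 426.6 = 2866.6 km = 2.8666×10⁶ m.
r₂ = 2440 + 4907 = 7347.0 km = 7.3470×10⁶ m.
Transfer ellipse a_t = (r₁ + r₂)/2 = 5.107×10⁶ m.
At r₁: circular v_c1 = √(μ/r₁) = 2772 m/s; transfer-periherm v_p = √[μ(2/r₁ − 1/a_t)] = 3325 m/s.
At r₂: circular v_c2 = √(μ/r₂) = 1732 m/s; transfer-apoherm v_a = √[μ(2/r₂ − 1/a_t)] = 1297 m/s.
Δv₂ = v_c2 − v_a = 434.3 m/s.

Δv ≈ 434 m/s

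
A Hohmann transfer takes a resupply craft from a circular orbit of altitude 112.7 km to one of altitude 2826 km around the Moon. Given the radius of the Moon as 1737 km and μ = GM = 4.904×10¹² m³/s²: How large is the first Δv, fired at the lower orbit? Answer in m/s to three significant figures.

Δv ≈ 314 m/s

r₁ = 1737 + 112.7 = 1849.7 km = 1.8497×10⁶ m.
r₂ = 1737 + 2826 = 4563.0 km = 4.5630×10⁶ m.
Transfer ellipse a_t = (r₁ + r₂)/2 = 3.206×10⁶ m.
At r₁: circular v_c1 = √(μ/r₁) = 1628 m/s; transfer-perilune v_p = √[μ(2/r₁ − 1/a_t)] = 1942 m/s.
Δv₁ = v_p − v_c1 = 314.2 m/s.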